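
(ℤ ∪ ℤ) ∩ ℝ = ℤ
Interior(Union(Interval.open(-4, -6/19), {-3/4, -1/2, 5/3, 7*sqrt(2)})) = Interval.open(-4, -6/19)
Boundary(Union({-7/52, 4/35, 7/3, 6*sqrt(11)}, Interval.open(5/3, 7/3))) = {-7/52, 4/35, 5/3, 7/3, 6*sqrt(11)}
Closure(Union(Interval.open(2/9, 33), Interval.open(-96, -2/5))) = Union(Interval(-96, -2/5), Interval(2/9, 33))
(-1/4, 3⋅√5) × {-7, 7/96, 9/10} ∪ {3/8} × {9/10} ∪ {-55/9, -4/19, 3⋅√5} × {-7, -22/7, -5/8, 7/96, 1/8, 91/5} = ((-1/4, 3⋅√5) × {-7, 7/96, 9/10}) ∪ ({-55/9, -4/19, 3⋅√5} × {-7, -22/7, -5/8, 7/96, 1/8, 91/5})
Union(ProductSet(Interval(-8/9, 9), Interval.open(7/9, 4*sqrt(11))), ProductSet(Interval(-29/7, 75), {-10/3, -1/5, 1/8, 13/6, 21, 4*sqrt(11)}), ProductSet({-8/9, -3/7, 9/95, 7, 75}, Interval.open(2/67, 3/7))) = Union(ProductSet({-8/9, -3/7, 9/95, 7, 75}, Interval.open(2/67, 3/7)), ProductSet(Interval(-29/7, 75), {-10/3, -1/5, 1/8, 13/6, 21, 4*sqrt(11)}), ProductSet(Interval(-8/9, 9), Interval.open(7/9, 4*sqrt(11))))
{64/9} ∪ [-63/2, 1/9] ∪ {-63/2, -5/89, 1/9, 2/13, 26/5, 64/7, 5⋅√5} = [-63/2, 1/9] ∪ {2/13, 26/5, 64/9, 64/7, 5⋅√5}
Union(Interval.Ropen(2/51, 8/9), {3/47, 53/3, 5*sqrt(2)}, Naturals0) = Union({53/3, 5*sqrt(2)}, Interval.Ropen(2/51, 8/9), Naturals0)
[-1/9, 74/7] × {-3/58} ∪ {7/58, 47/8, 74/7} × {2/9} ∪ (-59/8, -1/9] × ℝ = ({7/58, 47/8, 74/7} × {2/9}) ∪ ((-59/8, -1/9] × ℝ) ∪ ([-1/9, 74/7] × {-3/58})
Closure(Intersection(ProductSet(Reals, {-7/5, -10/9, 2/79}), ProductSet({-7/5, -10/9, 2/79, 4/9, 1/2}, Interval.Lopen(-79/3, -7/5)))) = ProductSet({-7/5, -10/9, 2/79, 4/9, 1/2}, {-7/5})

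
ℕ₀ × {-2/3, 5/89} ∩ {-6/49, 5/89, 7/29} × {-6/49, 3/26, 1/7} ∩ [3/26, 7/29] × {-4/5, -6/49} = ∅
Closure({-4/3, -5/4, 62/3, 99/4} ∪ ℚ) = ℝ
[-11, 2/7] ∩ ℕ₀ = {0}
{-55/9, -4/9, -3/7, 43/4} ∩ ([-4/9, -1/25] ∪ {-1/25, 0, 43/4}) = {-4/9, -3/7, 43/4}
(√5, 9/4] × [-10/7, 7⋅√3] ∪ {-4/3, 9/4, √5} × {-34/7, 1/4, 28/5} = ({-4/3, 9/4, √5} × {-34/7, 1/4, 28/5}) ∪ ((√5, 9/4] × [-10/7, 7⋅√3])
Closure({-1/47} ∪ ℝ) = ℝ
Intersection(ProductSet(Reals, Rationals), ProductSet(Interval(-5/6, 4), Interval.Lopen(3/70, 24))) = ProductSet(Interval(-5/6, 4), Intersection(Interval.Lopen(3/70, 24), Rationals))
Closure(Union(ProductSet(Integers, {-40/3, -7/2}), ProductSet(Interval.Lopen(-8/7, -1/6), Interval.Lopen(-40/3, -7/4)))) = Union(ProductSet({-8/7, -1/6}, Interval(-40/3, -7/4)), ProductSet(Integers, {-40/3, -7/2}), ProductSet(Interval(-8/7, -1/6), {-40/3, -7/4}), ProductSet(Interval.Lopen(-8/7, -1/6), Interval.Lopen(-40/3, -7/4)))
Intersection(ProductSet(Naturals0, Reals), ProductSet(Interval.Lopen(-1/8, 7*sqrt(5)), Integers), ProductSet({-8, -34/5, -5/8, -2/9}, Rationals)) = EmptySet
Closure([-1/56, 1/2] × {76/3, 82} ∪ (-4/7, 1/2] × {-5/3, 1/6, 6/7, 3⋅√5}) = ([-1/56, 1/2] × {76/3, 82}) ∪ ([-4/7, 1/2] × {-5/3, 1/6, 6/7, 3⋅√5})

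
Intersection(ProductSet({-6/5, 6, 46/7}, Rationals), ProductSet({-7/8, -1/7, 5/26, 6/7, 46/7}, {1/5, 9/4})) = ProductSet({46/7}, {1/5, 9/4})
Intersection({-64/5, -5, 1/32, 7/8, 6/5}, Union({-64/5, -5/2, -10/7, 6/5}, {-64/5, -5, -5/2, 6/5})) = {-64/5, -5, 6/5}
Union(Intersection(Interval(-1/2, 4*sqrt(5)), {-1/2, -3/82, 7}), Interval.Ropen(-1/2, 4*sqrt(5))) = Interval.Ropen(-1/2, 4*sqrt(5))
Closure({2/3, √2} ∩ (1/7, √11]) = {2/3, √2}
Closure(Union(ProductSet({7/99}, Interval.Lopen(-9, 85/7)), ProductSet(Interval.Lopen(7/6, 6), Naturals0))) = Union(ProductSet({7/99}, Interval(-9, 85/7)), ProductSet(Interval(7/6, 6), Naturals0))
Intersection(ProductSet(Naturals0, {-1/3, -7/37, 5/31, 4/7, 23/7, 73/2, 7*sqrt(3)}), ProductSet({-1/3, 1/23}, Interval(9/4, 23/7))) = EmptySet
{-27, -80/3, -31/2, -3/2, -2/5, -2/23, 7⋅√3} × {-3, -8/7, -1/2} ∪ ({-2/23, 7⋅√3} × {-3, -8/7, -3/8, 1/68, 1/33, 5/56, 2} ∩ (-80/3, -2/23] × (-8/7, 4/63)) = ({-2/23} × {-3/8, 1/68, 1/33}) ∪ ({-27, -80/3, -31/2, -3/2, -2/5, -2/23, 7⋅√3} × {-3, -8/7, -1/2})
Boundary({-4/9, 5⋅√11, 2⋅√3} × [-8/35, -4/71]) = {-4/9, 5⋅√11, 2⋅√3} × [-8/35, -4/71]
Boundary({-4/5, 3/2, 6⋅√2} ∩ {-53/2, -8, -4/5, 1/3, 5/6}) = {-4/5}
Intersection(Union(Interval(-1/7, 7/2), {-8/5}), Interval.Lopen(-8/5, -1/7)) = {-1/7}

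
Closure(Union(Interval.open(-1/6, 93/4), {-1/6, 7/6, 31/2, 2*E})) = Interval(-1/6, 93/4)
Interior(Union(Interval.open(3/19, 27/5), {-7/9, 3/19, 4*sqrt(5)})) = Interval.open(3/19, 27/5)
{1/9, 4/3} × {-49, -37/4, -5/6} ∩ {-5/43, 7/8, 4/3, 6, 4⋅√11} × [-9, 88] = {4/3} × {-5/6}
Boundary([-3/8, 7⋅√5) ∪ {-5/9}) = {-5/9, -3/8, 7⋅√5}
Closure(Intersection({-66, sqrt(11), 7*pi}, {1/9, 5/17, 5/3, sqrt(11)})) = {sqrt(11)}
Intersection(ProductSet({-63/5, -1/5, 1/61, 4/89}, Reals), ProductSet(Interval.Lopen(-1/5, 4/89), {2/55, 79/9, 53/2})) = ProductSet({1/61, 4/89}, {2/55, 79/9, 53/2})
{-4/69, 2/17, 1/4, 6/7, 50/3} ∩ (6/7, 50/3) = ∅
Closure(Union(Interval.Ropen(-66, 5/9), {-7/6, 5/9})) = Interval(-66, 5/9)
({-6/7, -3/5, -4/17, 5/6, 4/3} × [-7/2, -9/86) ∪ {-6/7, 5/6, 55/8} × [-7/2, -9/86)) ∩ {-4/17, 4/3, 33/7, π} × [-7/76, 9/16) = ∅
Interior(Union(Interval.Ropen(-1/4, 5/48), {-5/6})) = Interval.open(-1/4, 5/48)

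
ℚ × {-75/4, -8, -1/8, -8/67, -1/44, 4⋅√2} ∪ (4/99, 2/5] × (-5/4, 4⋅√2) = (ℚ × {-75/4, -8, -1/8, -8/67, -1/44, 4⋅√2}) ∪ ((4/99, 2/5] × (-5/4, 4⋅√2))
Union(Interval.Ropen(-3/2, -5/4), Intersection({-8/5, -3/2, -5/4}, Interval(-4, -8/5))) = Union({-8/5}, Interval.Ropen(-3/2, -5/4))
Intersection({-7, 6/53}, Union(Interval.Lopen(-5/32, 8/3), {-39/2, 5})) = {6/53}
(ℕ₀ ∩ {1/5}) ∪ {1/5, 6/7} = {1/5, 6/7}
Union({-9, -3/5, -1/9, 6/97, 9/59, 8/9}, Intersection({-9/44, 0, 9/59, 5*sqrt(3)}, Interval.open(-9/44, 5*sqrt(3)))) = {-9, -3/5, -1/9, 0, 6/97, 9/59, 8/9}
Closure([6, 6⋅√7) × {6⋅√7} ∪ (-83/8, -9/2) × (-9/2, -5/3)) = ({-83/8, -9/2} × [-9/2, -5/3]) ∪ ([-83/8, -9/2] × {-9/2, -5/3}) ∪ ((-83/8, -9/2) × (-9/2, -5/3)) ∪ ([6, 6⋅√7] × {6⋅√7})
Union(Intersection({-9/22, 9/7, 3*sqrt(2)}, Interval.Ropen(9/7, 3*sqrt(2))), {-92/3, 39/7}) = {-92/3, 9/7, 39/7}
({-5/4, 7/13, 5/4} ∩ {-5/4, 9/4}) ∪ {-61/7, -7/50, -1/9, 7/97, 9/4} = {-61/7, -5/4, -7/50, -1/9, 7/97, 9/4}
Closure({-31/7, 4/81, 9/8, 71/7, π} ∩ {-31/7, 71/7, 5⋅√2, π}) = {-31/7, 71/7, π}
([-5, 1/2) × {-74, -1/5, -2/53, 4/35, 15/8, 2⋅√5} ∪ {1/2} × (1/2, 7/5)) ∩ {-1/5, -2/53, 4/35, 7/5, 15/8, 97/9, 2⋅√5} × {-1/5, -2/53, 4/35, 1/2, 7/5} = {-1/5, -2/53, 4/35} × {-1/5, -2/53, 4/35}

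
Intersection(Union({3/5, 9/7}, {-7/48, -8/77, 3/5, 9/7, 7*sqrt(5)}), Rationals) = {-7/48, -8/77, 3/5, 9/7}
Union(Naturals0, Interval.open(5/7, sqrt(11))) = Union(Interval.open(5/7, sqrt(11)), Naturals0)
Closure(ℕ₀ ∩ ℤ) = ℕ₀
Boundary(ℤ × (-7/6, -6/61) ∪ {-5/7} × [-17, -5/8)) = (ℤ × [-7/6, -6/61]) ∪ ({-5/7} × [-17, -5/8])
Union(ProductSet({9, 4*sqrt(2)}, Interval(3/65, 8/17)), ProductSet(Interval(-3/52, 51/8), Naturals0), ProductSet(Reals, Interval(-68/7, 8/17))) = Union(ProductSet(Interval(-3/52, 51/8), Naturals0), ProductSet(Reals, Interval(-68/7, 8/17)))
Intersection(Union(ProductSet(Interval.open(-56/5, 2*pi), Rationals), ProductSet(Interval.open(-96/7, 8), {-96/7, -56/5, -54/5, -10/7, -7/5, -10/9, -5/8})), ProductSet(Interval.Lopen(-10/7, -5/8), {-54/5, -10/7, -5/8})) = ProductSet(Interval.Lopen(-10/7, -5/8), {-54/5, -10/7, -5/8})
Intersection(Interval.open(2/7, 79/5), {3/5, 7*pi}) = {3/5}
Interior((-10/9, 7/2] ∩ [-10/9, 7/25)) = (-10/9, 7/25)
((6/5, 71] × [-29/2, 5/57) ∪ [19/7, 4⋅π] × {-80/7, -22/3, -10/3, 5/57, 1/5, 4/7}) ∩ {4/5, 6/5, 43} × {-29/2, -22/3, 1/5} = {43} × {-29/2, -22/3}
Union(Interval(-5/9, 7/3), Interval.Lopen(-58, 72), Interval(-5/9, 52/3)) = Interval.Lopen(-58, 72)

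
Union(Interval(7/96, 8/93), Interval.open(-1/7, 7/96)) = Interval.Lopen(-1/7, 8/93)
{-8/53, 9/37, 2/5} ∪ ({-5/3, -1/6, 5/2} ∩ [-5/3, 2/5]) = {-5/3, -1/6, -8/53, 9/37, 2/5}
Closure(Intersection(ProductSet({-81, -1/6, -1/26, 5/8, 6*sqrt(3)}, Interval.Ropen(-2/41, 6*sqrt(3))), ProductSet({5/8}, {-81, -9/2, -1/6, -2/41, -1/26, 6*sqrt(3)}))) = ProductSet({5/8}, {-2/41, -1/26})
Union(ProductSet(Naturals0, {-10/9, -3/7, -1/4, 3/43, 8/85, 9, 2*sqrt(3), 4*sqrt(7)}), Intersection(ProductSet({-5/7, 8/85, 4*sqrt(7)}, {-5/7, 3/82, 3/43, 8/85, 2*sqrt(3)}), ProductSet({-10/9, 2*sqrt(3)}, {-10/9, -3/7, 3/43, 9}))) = ProductSet(Naturals0, {-10/9, -3/7, -1/4, 3/43, 8/85, 9, 2*sqrt(3), 4*sqrt(7)})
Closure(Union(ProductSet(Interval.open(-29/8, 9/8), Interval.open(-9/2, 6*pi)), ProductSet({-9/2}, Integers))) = Union(ProductSet({-9/2}, Integers), ProductSet({-29/8, 9/8}, Interval(-9/2, 6*pi)), ProductSet(Interval(-29/8, 9/8), {-9/2, 6*pi}), ProductSet(Interval.open(-29/8, 9/8), Interval.open(-9/2, 6*pi)))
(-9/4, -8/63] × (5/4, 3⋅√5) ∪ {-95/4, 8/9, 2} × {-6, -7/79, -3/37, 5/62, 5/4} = ({-95/4, 8/9, 2} × {-6, -7/79, -3/37, 5/62, 5/4}) ∪ ((-9/4, -8/63] × (5/4, 3⋅√5))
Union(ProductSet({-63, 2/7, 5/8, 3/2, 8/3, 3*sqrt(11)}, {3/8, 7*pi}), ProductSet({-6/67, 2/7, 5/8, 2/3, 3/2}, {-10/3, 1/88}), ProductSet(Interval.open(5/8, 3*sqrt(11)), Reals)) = Union(ProductSet({-6/67, 2/7, 5/8, 2/3, 3/2}, {-10/3, 1/88}), ProductSet({-63, 2/7, 5/8, 3/2, 8/3, 3*sqrt(11)}, {3/8, 7*pi}), ProductSet(Interval.open(5/8, 3*sqrt(11)), Reals))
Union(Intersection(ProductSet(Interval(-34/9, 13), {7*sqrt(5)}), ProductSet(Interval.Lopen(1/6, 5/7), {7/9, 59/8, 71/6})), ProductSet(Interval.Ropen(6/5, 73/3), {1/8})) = ProductSet(Interval.Ropen(6/5, 73/3), {1/8})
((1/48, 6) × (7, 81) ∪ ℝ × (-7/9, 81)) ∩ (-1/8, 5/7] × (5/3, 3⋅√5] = (-1/8, 5/7] × (5/3, 3⋅√5]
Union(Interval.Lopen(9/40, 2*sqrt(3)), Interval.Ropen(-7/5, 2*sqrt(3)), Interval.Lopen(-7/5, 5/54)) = Interval(-7/5, 2*sqrt(3))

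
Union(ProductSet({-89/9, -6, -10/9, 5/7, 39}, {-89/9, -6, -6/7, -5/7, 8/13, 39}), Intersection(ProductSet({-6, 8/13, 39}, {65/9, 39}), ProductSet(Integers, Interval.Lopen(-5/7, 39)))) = Union(ProductSet({-6, 39}, {65/9, 39}), ProductSet({-89/9, -6, -10/9, 5/7, 39}, {-89/9, -6, -6/7, -5/7, 8/13, 39}))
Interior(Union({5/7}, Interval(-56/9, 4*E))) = Interval.open(-56/9, 4*E)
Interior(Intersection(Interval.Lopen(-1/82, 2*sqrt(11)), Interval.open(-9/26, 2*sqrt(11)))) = Interval.open(-1/82, 2*sqrt(11))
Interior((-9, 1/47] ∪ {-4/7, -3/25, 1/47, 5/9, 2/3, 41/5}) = (-9, 1/47)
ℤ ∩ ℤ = ℤ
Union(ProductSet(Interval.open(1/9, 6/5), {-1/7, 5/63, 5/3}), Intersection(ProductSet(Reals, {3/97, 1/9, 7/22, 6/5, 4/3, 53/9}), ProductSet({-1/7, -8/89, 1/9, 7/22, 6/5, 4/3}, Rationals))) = Union(ProductSet({-1/7, -8/89, 1/9, 7/22, 6/5, 4/3}, {3/97, 1/9, 7/22, 6/5, 4/3, 53/9}), ProductSet(Interval.open(1/9, 6/5), {-1/7, 5/63, 5/3}))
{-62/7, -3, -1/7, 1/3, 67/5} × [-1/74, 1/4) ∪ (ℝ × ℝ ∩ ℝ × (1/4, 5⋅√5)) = (ℝ × (1/4, 5⋅√5)) ∪ ({-62/7, -3, -1/7, 1/3, 67/5} × [-1/74, 1/4))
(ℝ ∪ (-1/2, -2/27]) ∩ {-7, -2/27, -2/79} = {-7, -2/27, -2/79}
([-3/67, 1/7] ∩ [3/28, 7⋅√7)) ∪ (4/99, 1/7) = (4/99, 1/7]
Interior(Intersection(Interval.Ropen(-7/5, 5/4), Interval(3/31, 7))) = Interval.open(3/31, 5/4)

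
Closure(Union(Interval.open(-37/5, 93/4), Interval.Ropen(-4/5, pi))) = Interval(-37/5, 93/4)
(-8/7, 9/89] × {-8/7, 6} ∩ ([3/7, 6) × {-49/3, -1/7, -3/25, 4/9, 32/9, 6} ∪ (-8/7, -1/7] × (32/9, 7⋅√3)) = (-8/7, -1/7] × {6}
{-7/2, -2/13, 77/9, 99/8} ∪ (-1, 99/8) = {-7/2} ∪ (-1, 99/8]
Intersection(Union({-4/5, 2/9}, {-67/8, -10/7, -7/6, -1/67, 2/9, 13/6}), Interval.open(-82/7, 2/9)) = {-67/8, -10/7, -7/6, -4/5, -1/67}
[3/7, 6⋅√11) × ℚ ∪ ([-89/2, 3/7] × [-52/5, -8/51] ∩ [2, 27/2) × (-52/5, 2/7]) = [3/7, 6⋅√11) × ℚ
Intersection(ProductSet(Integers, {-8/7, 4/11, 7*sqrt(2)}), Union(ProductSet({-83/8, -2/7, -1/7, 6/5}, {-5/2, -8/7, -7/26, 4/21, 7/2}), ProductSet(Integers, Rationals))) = ProductSet(Integers, {-8/7, 4/11})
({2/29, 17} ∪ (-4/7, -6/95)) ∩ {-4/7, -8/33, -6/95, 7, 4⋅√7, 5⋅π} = {-8/33}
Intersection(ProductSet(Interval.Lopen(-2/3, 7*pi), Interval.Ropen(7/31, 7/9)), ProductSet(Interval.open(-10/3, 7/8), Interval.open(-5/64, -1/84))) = EmptySet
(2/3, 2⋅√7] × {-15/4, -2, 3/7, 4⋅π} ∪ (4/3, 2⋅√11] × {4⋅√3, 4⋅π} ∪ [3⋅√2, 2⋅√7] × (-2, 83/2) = ((2/3, 2⋅√7] × {-15/4, -2, 3/7, 4⋅π}) ∪ ((4/3, 2⋅√11] × {4⋅√3, 4⋅π}) ∪ ([3⋅√2, 2⋅√7] × (-2, 83/2))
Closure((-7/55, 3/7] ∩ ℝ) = [-7/55, 3/7]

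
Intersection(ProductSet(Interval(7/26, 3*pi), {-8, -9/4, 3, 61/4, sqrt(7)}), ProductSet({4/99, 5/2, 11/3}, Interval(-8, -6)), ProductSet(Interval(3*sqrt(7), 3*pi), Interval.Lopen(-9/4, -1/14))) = EmptySet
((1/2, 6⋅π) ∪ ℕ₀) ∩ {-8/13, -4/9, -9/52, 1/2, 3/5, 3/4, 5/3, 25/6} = {3/5, 3/4, 5/3, 25/6}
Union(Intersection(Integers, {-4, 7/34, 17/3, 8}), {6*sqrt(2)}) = {-4, 8, 6*sqrt(2)}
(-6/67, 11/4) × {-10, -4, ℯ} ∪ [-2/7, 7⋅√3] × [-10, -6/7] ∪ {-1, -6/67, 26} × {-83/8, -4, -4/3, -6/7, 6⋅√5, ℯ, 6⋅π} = ((-6/67, 11/4) × {-10, -4, ℯ}) ∪ ([-2/7, 7⋅√3] × [-10, -6/7]) ∪ ({-1, -6/67, 26} × {-83/8, -4, -4/3, -6/7, 6⋅√5, ℯ, 6⋅π})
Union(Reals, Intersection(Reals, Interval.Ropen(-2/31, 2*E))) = Interval(-oo, oo)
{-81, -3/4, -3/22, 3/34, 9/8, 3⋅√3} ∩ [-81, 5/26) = {-81, -3/4, -3/22, 3/34}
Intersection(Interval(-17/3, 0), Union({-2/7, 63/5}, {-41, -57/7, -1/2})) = {-1/2, -2/7}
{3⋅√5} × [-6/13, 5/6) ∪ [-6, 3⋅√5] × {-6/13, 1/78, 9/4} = ({3⋅√5} × [-6/13, 5/6)) ∪ ([-6, 3⋅√5] × {-6/13, 1/78, 9/4})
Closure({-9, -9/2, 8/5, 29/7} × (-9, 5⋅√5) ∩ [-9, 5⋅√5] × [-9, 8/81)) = {-9, -9/2, 8/5, 29/7} × [-9, 8/81]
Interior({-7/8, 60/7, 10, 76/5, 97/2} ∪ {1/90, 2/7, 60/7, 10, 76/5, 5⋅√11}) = ∅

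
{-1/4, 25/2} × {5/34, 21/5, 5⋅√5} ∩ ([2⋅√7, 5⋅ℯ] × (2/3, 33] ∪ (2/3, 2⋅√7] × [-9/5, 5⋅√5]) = {25/2} × {21/5, 5⋅√5}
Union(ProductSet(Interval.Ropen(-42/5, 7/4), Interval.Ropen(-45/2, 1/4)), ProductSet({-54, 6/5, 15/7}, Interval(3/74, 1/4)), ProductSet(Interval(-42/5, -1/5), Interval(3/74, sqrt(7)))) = Union(ProductSet({-54, 6/5, 15/7}, Interval(3/74, 1/4)), ProductSet(Interval(-42/5, -1/5), Interval(3/74, sqrt(7))), ProductSet(Interval.Ropen(-42/5, 7/4), Interval.Ropen(-45/2, 1/4)))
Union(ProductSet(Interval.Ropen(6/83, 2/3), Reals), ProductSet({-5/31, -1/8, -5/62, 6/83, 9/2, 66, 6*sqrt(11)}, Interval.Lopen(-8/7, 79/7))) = Union(ProductSet({-5/31, -1/8, -5/62, 6/83, 9/2, 66, 6*sqrt(11)}, Interval.Lopen(-8/7, 79/7)), ProductSet(Interval.Ropen(6/83, 2/3), Reals))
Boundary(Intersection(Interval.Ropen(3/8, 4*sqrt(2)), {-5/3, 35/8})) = {35/8}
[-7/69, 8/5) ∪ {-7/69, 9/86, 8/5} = [-7/69, 8/5]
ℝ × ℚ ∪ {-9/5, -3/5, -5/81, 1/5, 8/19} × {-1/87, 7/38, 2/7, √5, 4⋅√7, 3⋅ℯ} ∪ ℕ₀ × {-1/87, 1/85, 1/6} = (ℝ × ℚ) ∪ ({-9/5, -3/5, -5/81, 1/5, 8/19} × {-1/87, 7/38, 2/7, √5, 4⋅√7, 3⋅ℯ})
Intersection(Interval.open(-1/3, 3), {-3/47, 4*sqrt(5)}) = {-3/47}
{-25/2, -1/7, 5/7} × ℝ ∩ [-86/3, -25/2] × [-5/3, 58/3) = {-25/2} × [-5/3, 58/3)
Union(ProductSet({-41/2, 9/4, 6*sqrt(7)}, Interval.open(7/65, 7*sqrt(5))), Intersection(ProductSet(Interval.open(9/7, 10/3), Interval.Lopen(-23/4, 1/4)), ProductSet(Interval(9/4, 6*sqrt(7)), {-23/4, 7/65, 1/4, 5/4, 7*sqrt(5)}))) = Union(ProductSet({-41/2, 9/4, 6*sqrt(7)}, Interval.open(7/65, 7*sqrt(5))), ProductSet(Interval.Ropen(9/4, 10/3), {7/65, 1/4}))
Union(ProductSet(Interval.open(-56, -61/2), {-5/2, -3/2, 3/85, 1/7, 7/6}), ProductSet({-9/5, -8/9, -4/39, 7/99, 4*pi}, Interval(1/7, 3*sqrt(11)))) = Union(ProductSet({-9/5, -8/9, -4/39, 7/99, 4*pi}, Interval(1/7, 3*sqrt(11))), ProductSet(Interval.open(-56, -61/2), {-5/2, -3/2, 3/85, 1/7, 7/6}))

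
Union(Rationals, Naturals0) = Rationals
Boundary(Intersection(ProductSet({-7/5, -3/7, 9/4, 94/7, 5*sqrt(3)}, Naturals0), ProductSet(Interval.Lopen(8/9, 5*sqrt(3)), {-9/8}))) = EmptySet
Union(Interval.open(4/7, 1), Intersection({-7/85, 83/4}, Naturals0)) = Interval.open(4/7, 1)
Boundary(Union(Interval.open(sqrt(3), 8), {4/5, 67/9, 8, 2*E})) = {4/5, 8, sqrt(3)}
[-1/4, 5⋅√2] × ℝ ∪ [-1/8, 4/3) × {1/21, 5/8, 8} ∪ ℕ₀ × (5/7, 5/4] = (ℕ₀ × (5/7, 5/4]) ∪ ([-1/4, 5⋅√2] × ℝ)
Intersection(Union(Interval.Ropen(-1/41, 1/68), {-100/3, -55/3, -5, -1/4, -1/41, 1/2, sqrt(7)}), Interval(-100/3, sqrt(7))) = Union({-100/3, -55/3, -5, -1/4, 1/2, sqrt(7)}, Interval.Ropen(-1/41, 1/68))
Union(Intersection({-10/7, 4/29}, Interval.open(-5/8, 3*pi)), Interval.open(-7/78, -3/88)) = Union({4/29}, Interval.open(-7/78, -3/88))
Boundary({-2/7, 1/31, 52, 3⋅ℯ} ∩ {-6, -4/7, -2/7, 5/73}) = {-2/7}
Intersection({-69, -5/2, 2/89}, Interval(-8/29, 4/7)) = {2/89}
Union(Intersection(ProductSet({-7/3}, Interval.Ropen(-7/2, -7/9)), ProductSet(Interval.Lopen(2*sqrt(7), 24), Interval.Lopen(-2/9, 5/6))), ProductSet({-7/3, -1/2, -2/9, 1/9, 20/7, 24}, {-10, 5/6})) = ProductSet({-7/3, -1/2, -2/9, 1/9, 20/7, 24}, {-10, 5/6})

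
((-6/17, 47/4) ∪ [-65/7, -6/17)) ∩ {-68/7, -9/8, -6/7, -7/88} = {-9/8, -6/7, -7/88}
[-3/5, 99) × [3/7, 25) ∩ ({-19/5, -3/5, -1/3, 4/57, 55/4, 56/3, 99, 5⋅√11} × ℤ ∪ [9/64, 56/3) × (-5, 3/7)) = {-3/5, -1/3, 4/57, 55/4, 56/3, 5⋅√11} × {1, 2, …, 24}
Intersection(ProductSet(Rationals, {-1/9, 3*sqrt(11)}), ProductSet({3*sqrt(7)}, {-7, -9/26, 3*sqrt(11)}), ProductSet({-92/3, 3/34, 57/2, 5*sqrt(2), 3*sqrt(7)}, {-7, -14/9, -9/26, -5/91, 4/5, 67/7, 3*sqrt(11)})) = EmptySet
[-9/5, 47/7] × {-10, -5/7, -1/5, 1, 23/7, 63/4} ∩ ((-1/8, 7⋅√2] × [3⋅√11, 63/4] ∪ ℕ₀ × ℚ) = ((-1/8, 47/7] × {63/4}) ∪ ({0, 1, …, 6} × {-10, -5/7, -1/5, 1, 23/7, 63/4})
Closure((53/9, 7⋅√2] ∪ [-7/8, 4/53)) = [-7/8, 4/53] ∪ [53/9, 7⋅√2]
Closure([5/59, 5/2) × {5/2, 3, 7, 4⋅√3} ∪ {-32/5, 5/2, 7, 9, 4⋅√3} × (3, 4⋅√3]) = ([5/59, 5/2] × {5/2, 3, 7, 4⋅√3}) ∪ ({-32/5, 5/2, 7, 9, 4⋅√3} × [3, 4⋅√3])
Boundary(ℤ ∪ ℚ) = ℝ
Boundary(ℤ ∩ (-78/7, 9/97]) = {-11, -10, …, 0}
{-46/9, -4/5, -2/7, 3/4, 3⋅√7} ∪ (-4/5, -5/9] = {-46/9, -2/7, 3/4, 3⋅√7} ∪ [-4/5, -5/9]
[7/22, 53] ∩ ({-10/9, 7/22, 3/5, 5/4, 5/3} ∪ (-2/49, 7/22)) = {7/22, 3/5, 5/4, 5/3}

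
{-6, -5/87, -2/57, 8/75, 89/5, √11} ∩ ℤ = {-6}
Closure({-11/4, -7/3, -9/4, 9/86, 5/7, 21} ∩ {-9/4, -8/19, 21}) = {-9/4, 21}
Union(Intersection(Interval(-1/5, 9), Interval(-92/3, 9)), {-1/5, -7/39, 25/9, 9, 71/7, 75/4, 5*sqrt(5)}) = Union({71/7, 75/4, 5*sqrt(5)}, Interval(-1/5, 9))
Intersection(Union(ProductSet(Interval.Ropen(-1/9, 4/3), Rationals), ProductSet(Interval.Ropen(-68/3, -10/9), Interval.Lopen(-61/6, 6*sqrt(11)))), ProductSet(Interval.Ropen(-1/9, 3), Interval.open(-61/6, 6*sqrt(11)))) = ProductSet(Interval.Ropen(-1/9, 4/3), Intersection(Interval.open(-61/6, 6*sqrt(11)), Rationals))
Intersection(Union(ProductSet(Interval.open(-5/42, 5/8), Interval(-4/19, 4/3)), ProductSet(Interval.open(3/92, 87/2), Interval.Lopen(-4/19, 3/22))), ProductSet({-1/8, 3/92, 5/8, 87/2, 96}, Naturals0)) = Union(ProductSet({3/92}, Range(0, 2, 1)), ProductSet({5/8}, Range(0, 1, 1)))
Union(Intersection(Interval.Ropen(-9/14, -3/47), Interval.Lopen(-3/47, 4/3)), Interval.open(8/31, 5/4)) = Interval.open(8/31, 5/4)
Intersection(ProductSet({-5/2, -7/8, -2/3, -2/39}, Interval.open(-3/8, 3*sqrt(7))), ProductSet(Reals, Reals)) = ProductSet({-5/2, -7/8, -2/3, -2/39}, Interval.open(-3/8, 3*sqrt(7)))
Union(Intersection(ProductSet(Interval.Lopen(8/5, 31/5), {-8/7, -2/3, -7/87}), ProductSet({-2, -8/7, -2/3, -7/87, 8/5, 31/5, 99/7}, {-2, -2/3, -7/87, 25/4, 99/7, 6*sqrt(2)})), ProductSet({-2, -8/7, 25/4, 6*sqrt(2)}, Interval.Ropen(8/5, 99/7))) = Union(ProductSet({31/5}, {-2/3, -7/87}), ProductSet({-2, -8/7, 25/4, 6*sqrt(2)}, Interval.Ropen(8/5, 99/7)))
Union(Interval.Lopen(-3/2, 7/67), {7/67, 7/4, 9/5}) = Union({7/4, 9/5}, Interval.Lopen(-3/2, 7/67))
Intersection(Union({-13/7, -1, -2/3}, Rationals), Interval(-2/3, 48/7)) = Intersection(Interval(-2/3, 48/7), Rationals)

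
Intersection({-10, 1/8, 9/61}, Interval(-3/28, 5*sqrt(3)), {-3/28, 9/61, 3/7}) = {9/61}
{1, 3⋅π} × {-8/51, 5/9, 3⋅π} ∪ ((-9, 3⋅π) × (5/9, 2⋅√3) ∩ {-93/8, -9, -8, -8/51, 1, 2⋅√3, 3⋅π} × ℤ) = ({1, 3⋅π} × {-8/51, 5/9, 3⋅π}) ∪ ({-8, -8/51, 1, 2⋅√3} × {1, 2, 3})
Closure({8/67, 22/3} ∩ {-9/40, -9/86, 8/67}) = {8/67}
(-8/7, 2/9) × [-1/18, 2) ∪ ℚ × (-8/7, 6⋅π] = (ℚ × (-8/7, 6⋅π]) ∪ ((-8/7, 2/9) × [-1/18, 2))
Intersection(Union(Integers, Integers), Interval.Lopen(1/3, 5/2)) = Range(1, 3, 1)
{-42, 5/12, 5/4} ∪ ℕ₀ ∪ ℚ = ℚ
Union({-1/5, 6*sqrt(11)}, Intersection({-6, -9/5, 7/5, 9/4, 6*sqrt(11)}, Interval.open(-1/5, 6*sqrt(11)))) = {-1/5, 7/5, 9/4, 6*sqrt(11)}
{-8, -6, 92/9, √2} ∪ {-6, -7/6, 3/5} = {-8, -6, -7/6, 3/5, 92/9, √2}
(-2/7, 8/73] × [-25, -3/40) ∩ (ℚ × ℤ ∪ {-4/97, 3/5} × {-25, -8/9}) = ({-4/97} × {-25, -8/9}) ∪ ((ℚ ∩ (-2/7, 8/73]) × {-25, -24, …, -1})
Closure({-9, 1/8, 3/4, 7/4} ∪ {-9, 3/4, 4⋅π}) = {-9, 1/8, 3/4, 7/4, 4⋅π}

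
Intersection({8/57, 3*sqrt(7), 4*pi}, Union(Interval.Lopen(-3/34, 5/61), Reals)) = {8/57, 3*sqrt(7), 4*pi}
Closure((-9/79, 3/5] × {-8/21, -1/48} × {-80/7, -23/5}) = [-9/79, 3/5] × {-8/21, -1/48} × {-80/7, -23/5}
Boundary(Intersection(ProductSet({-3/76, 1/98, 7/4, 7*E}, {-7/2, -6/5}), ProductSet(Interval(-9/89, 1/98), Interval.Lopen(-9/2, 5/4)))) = ProductSet({-3/76, 1/98}, {-7/2, -6/5})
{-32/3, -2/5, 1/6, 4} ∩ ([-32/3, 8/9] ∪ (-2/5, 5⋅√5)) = {-32/3, -2/5, 1/6, 4}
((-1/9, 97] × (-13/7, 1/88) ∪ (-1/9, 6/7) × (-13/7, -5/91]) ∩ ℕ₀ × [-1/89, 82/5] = {0, 1, …, 97} × [-1/89, 1/88)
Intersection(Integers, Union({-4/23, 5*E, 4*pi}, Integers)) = Integers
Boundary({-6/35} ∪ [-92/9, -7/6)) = {-92/9, -7/6, -6/35}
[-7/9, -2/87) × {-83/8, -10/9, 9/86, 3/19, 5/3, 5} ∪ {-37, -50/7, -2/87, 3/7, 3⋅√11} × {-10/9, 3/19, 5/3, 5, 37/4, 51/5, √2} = ([-7/9, -2/87) × {-83/8, -10/9, 9/86, 3/19, 5/3, 5}) ∪ ({-37, -50/7, -2/87, 3/7, 3⋅√11} × {-10/9, 3/19, 5/3, 5, 37/4, 51/5, √2})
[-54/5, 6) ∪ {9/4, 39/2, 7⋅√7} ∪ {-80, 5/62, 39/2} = {-80, 39/2, 7⋅√7} ∪ [-54/5, 6)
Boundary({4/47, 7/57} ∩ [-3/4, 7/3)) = {4/47, 7/57}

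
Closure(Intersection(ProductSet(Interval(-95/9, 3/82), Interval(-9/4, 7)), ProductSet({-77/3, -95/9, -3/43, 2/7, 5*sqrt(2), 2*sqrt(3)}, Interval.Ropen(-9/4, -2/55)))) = ProductSet({-95/9, -3/43}, Interval(-9/4, -2/55))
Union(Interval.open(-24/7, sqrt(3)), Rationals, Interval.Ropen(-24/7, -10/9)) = Union(Interval.Ropen(-24/7, sqrt(3)), Rationals)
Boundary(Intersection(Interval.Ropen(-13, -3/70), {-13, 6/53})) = {-13}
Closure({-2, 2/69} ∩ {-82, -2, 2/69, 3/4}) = {-2, 2/69}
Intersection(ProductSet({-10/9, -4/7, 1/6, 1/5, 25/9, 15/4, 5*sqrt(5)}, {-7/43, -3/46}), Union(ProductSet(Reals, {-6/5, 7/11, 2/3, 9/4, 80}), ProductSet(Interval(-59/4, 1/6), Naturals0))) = EmptySet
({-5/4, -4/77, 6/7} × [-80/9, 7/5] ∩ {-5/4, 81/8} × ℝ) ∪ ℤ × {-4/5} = (ℤ × {-4/5}) ∪ ({-5/4} × [-80/9, 7/5])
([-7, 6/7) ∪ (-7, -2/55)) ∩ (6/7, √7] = ∅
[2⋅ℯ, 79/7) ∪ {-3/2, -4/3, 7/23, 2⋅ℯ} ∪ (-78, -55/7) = (-78, -55/7) ∪ {-3/2, -4/3, 7/23} ∪ [2⋅ℯ, 79/7)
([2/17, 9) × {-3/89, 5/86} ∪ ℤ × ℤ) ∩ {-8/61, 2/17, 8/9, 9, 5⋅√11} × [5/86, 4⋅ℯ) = ({2/17, 8/9} × {5/86}) ∪ ({9} × {1, 2, …, 10})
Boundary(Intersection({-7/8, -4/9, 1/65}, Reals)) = {-7/8, -4/9, 1/65}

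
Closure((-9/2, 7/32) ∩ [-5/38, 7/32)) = [-5/38, 7/32]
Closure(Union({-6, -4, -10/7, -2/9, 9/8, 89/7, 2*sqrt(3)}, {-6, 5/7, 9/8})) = {-6, -4, -10/7, -2/9, 5/7, 9/8, 89/7, 2*sqrt(3)}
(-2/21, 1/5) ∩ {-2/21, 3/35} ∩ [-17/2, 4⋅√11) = {3/35}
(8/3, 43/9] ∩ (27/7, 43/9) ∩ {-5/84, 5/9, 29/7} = {29/7}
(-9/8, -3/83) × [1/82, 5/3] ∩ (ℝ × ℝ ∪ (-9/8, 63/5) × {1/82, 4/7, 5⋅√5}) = (-9/8, -3/83) × [1/82, 5/3]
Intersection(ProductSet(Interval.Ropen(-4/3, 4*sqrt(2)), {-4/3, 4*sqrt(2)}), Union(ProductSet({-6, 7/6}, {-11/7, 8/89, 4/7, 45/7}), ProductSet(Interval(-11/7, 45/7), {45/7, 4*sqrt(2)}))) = ProductSet(Interval.Ropen(-4/3, 4*sqrt(2)), {4*sqrt(2)})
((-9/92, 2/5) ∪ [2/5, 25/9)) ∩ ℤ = {0, 1, 2}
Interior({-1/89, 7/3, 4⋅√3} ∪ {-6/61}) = ∅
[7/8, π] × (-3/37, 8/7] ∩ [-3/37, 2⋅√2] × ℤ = [7/8, 2⋅√2] × {0, 1}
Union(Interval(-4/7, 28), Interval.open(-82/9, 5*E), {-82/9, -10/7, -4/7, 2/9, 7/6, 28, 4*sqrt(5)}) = Interval(-82/9, 28)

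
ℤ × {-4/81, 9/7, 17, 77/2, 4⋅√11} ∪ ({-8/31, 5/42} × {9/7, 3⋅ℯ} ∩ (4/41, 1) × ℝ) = ({5/42} × {9/7, 3⋅ℯ}) ∪ (ℤ × {-4/81, 9/7, 17, 77/2, 4⋅√11})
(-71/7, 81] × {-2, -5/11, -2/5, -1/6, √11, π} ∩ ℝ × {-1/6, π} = (-71/7, 81] × {-1/6, π}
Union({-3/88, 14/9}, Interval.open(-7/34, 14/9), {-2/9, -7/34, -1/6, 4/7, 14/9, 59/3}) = Union({-2/9, 59/3}, Interval(-7/34, 14/9))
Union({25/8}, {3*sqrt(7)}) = {25/8, 3*sqrt(7)}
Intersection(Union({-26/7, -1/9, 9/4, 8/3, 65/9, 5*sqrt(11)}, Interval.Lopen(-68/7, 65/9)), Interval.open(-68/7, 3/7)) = Interval.open(-68/7, 3/7)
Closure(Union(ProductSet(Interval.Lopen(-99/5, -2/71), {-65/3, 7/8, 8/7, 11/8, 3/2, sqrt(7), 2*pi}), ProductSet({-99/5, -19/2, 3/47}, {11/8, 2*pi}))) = Union(ProductSet({-99/5, -19/2, 3/47}, {11/8, 2*pi}), ProductSet(Interval(-99/5, -2/71), {-65/3, 7/8, 8/7, 11/8, 3/2, sqrt(7), 2*pi}))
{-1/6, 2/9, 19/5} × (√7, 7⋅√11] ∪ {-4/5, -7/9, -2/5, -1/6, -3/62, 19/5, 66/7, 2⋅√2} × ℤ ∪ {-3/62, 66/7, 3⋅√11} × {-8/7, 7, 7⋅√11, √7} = ({-4/5, -7/9, -2/5, -1/6, -3/62, 19/5, 66/7, 2⋅√2} × ℤ) ∪ ({-1/6, 2/9, 19/5} × (√7, 7⋅√11]) ∪ ({-3/62, 66/7, 3⋅√11} × {-8/7, 7, 7⋅√11, √7})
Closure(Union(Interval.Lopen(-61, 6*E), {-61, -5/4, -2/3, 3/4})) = Interval(-61, 6*E)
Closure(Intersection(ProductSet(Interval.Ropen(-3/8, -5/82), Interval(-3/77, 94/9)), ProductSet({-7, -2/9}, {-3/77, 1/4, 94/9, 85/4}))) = ProductSet({-2/9}, {-3/77, 1/4, 94/9})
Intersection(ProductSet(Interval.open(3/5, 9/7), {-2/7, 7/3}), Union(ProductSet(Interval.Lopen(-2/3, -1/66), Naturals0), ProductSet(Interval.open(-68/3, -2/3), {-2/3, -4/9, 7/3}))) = EmptySet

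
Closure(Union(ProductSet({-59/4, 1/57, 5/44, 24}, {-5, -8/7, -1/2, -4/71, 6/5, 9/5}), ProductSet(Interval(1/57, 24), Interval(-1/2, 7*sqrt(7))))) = Union(ProductSet({-59/4, 1/57, 5/44, 24}, {-5, -8/7, -1/2, -4/71, 6/5, 9/5}), ProductSet(Interval(1/57, 24), Interval(-1/2, 7*sqrt(7))))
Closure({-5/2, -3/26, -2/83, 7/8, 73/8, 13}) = {-5/2, -3/26, -2/83, 7/8, 73/8, 13}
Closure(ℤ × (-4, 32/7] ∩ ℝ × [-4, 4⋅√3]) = ℤ × [-4, 32/7]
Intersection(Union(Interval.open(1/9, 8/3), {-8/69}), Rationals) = Union({-8/69}, Intersection(Interval.open(1/9, 8/3), Rationals))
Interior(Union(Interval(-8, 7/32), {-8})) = Interval.open(-8, 7/32)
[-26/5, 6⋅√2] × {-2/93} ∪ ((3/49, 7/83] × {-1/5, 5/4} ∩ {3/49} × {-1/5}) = [-26/5, 6⋅√2] × {-2/93}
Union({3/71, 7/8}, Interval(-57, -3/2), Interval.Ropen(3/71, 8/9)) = Union(Interval(-57, -3/2), Interval.Ropen(3/71, 8/9))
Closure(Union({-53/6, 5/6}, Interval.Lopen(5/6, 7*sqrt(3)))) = Union({-53/6}, Interval(5/6, 7*sqrt(3)))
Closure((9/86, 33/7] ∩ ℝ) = [9/86, 33/7]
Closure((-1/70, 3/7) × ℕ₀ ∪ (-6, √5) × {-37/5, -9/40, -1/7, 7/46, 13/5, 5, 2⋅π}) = ([-1/70, 3/7] × ℕ₀) ∪ ([-6, √5] × {-37/5, -9/40, -1/7, 7/46, 13/5, 5, 2⋅π})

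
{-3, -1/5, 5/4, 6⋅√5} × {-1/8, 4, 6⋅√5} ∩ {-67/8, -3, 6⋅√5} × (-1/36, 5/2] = ∅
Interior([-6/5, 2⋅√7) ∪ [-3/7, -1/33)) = (-6/5, 2⋅√7)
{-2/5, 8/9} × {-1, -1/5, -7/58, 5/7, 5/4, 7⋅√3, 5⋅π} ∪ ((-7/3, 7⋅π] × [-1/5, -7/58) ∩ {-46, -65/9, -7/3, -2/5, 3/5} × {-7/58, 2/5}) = {-2/5, 8/9} × {-1, -1/5, -7/58, 5/7, 5/4, 7⋅√3, 5⋅π}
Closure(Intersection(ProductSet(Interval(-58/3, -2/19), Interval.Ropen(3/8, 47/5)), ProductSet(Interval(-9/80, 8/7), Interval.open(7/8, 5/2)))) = ProductSet(Interval(-9/80, -2/19), Interval(7/8, 5/2))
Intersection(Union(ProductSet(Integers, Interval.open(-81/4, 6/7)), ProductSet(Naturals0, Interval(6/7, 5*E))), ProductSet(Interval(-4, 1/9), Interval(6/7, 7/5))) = ProductSet(Range(0, 1, 1), Interval(6/7, 7/5))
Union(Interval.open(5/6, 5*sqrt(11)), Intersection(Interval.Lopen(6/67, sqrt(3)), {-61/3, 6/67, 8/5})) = Interval.open(5/6, 5*sqrt(11))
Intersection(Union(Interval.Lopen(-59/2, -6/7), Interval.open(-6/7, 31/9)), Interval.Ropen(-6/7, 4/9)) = Interval.Ropen(-6/7, 4/9)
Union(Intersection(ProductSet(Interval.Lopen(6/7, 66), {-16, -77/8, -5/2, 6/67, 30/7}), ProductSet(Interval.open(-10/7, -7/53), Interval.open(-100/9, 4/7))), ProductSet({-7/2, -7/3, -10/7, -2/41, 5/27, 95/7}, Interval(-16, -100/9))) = ProductSet({-7/2, -7/3, -10/7, -2/41, 5/27, 95/7}, Interval(-16, -100/9))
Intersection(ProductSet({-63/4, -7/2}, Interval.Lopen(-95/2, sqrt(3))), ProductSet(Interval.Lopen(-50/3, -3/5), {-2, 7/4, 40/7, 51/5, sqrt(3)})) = ProductSet({-63/4, -7/2}, {-2, sqrt(3)})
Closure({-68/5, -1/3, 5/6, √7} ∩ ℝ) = {-68/5, -1/3, 5/6, √7}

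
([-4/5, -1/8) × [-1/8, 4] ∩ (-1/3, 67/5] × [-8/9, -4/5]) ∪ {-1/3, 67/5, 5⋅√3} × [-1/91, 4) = {-1/3, 67/5, 5⋅√3} × [-1/91, 4)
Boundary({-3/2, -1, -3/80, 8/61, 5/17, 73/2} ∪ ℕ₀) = {-3/2, -1, -3/80, 8/61, 5/17, 73/2} ∪ ℕ₀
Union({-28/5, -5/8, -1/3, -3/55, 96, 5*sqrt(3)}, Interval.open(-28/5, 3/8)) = Union({96, 5*sqrt(3)}, Interval.Ropen(-28/5, 3/8))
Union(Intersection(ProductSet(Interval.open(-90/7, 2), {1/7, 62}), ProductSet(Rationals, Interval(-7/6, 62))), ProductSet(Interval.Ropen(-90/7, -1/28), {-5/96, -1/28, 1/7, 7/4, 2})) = Union(ProductSet(Intersection(Interval.open(-90/7, 2), Rationals), {1/7, 62}), ProductSet(Interval.Ropen(-90/7, -1/28), {-5/96, -1/28, 1/7, 7/4, 2}))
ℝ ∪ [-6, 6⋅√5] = (-∞, ∞)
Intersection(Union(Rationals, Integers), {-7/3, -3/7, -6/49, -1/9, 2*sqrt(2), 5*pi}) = {-7/3, -3/7, -6/49, -1/9}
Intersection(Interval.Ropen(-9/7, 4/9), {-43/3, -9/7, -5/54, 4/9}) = {-9/7, -5/54}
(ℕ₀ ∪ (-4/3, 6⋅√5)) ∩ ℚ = ℕ₀ ∪ (ℚ ∩ (-4/3, 6⋅√5))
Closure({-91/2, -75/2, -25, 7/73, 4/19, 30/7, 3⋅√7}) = {-91/2, -75/2, -25, 7/73, 4/19, 30/7, 3⋅√7}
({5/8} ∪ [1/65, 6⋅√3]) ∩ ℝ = [1/65, 6⋅√3]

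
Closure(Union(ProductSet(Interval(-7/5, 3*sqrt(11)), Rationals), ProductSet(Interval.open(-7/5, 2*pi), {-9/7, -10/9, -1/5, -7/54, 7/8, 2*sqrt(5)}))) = ProductSet(Interval(-7/5, 3*sqrt(11)), Reals)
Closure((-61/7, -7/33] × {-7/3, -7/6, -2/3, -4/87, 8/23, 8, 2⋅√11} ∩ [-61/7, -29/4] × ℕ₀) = [-61/7, -29/4] × {8}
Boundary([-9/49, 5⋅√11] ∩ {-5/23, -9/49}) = {-9/49}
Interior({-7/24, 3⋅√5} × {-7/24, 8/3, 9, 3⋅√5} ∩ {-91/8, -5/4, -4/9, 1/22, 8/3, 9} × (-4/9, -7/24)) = ∅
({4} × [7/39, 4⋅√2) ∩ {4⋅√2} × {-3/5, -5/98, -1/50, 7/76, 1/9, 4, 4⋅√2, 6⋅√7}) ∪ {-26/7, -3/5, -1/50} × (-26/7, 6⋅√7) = {-26/7, -3/5, -1/50} × (-26/7, 6⋅√7)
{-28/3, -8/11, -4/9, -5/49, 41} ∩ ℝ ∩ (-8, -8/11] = {-8/11}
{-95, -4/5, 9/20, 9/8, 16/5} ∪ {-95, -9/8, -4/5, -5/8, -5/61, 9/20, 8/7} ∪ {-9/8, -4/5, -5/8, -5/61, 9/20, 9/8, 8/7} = {-95, -9/8, -4/5, -5/8, -5/61, 9/20, 9/8, 8/7, 16/5}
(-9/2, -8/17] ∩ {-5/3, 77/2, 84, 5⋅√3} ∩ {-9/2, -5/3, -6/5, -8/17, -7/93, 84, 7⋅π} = {-5/3}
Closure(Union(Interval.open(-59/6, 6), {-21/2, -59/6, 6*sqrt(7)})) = Union({-21/2, 6*sqrt(7)}, Interval(-59/6, 6))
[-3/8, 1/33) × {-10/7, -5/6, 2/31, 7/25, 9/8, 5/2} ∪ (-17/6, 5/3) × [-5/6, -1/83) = ((-17/6, 5/3) × [-5/6, -1/83)) ∪ ([-3/8, 1/33) × {-10/7, -5/6, 2/31, 7/25, 9/8, 5/2})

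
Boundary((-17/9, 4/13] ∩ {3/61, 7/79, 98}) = {3/61, 7/79}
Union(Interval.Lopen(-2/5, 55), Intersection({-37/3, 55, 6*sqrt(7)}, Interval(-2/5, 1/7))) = Interval.Lopen(-2/5, 55)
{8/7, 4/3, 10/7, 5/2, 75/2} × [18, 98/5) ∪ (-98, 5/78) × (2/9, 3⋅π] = ({8/7, 4/3, 10/7, 5/2, 75/2} × [18, 98/5)) ∪ ((-98, 5/78) × (2/9, 3⋅π])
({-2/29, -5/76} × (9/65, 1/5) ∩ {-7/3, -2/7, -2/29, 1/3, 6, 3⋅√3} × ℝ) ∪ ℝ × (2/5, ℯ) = (ℝ × (2/5, ℯ)) ∪ ({-2/29} × (9/65, 1/5))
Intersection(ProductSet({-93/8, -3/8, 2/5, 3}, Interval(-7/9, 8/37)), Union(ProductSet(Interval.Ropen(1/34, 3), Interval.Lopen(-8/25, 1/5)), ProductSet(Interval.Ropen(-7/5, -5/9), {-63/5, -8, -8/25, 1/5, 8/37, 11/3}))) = ProductSet({2/5}, Interval.Lopen(-8/25, 1/5))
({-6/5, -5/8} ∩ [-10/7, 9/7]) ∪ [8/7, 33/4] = {-6/5, -5/8} ∪ [8/7, 33/4]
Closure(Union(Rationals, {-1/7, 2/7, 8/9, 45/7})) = Reals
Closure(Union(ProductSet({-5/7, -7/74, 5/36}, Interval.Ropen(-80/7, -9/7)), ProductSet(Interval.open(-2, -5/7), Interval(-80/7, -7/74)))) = Union(ProductSet({-5/7, -7/74, 5/36}, Interval(-80/7, -9/7)), ProductSet(Interval(-2, -5/7), Interval(-80/7, -7/74)))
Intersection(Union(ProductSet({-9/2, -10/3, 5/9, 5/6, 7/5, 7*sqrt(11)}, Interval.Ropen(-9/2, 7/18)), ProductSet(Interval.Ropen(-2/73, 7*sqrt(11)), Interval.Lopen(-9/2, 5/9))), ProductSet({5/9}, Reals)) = ProductSet({5/9}, Interval(-9/2, 5/9))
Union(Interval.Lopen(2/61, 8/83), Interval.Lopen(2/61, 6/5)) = Interval.Lopen(2/61, 6/5)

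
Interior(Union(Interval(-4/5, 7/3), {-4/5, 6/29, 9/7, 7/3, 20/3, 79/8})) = Interval.open(-4/5, 7/3)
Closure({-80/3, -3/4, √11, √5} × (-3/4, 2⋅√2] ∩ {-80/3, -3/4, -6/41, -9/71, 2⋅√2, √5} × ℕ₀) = {-80/3, -3/4, √5} × {0, 1, 2}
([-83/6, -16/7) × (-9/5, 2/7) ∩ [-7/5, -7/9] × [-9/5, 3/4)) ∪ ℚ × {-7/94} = ℚ × {-7/94}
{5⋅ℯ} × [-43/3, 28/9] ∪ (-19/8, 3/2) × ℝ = ((-19/8, 3/2) × ℝ) ∪ ({5⋅ℯ} × [-43/3, 28/9])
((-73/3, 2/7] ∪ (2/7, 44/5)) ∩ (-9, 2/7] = (-9, 2/7]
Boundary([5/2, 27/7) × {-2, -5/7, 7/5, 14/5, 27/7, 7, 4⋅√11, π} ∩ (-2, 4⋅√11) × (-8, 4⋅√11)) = [5/2, 27/7] × {-2, -5/7, 7/5, 14/5, 27/7, 7, π}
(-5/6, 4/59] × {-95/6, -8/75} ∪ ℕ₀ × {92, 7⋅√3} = ((-5/6, 4/59] × {-95/6, -8/75}) ∪ (ℕ₀ × {92, 7⋅√3})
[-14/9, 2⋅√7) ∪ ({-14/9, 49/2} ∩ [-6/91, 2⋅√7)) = [-14/9, 2⋅√7)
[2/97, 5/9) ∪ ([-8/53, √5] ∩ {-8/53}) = {-8/53} ∪ [2/97, 5/9)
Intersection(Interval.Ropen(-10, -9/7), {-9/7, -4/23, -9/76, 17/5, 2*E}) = EmptySet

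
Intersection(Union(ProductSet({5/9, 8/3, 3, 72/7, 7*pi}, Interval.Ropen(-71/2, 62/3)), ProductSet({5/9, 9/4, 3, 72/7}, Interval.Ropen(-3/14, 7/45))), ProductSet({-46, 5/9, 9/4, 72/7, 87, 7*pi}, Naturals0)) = Union(ProductSet({5/9, 9/4, 72/7}, Range(0, 1, 1)), ProductSet({5/9, 72/7, 7*pi}, Range(0, 21, 1)))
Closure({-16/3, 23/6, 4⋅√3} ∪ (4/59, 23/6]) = {-16/3, 4⋅√3} ∪ [4/59, 23/6]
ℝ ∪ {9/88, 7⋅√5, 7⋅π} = ℝ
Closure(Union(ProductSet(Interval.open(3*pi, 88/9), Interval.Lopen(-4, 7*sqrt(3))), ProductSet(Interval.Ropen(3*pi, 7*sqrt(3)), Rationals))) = Union(ProductSet(Interval.open(3*pi, 88/9), Interval.Lopen(-4, 7*sqrt(3))), ProductSet(Interval(3*pi, 7*sqrt(3)), Union(Interval(-oo, -4), Interval(7*sqrt(3), oo))), ProductSet(Interval.Ropen(3*pi, 7*sqrt(3)), Rationals), ProductSet(Union({3*pi}, Interval(88/9, 7*sqrt(3))), Reals))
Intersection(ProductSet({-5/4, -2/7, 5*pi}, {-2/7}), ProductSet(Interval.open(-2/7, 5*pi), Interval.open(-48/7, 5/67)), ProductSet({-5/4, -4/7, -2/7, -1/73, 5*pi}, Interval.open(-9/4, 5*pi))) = EmptySet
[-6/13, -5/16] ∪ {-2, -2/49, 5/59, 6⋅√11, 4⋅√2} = {-2, -2/49, 5/59, 6⋅√11, 4⋅√2} ∪ [-6/13, -5/16]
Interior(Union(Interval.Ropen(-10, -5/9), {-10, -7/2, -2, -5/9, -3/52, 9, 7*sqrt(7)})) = Interval.open(-10, -5/9)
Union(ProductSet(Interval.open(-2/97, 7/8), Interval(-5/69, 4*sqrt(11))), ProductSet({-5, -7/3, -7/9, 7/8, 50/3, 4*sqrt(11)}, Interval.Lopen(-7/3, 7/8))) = Union(ProductSet({-5, -7/3, -7/9, 7/8, 50/3, 4*sqrt(11)}, Interval.Lopen(-7/3, 7/8)), ProductSet(Interval.open(-2/97, 7/8), Interval(-5/69, 4*sqrt(11))))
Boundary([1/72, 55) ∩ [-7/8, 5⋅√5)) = {1/72, 5⋅√5}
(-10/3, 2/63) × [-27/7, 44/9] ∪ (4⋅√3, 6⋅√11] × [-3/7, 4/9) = ((-10/3, 2/63) × [-27/7, 44/9]) ∪ ((4⋅√3, 6⋅√11] × [-3/7, 4/9))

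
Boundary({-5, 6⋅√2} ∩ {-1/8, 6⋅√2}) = {6⋅√2}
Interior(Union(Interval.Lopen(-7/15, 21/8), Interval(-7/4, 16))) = Interval.open(-7/4, 16)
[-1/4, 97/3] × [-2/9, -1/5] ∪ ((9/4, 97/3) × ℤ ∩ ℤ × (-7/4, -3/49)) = ({3, 4, …, 32} × {-1}) ∪ ([-1/4, 97/3] × [-2/9, -1/5])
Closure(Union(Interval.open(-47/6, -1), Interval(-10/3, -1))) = Interval(-47/6, -1)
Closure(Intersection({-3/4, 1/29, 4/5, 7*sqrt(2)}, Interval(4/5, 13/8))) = {4/5}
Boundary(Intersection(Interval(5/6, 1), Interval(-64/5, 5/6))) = {5/6}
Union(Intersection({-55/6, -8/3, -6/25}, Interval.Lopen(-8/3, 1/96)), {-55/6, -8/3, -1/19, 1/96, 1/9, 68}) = {-55/6, -8/3, -6/25, -1/19, 1/96, 1/9, 68}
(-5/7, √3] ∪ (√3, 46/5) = (-5/7, 46/5)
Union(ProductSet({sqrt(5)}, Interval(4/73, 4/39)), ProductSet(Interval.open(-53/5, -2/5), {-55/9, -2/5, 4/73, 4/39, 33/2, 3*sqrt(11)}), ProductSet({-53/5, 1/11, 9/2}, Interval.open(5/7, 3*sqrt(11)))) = Union(ProductSet({sqrt(5)}, Interval(4/73, 4/39)), ProductSet({-53/5, 1/11, 9/2}, Interval.open(5/7, 3*sqrt(11))), ProductSet(Interval.open(-53/5, -2/5), {-55/9, -2/5, 4/73, 4/39, 33/2, 3*sqrt(11)}))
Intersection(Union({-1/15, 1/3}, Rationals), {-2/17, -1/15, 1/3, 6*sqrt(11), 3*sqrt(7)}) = {-2/17, -1/15, 1/3}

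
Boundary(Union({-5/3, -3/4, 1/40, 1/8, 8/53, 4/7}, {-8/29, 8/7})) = {-5/3, -3/4, -8/29, 1/40, 1/8, 8/53, 4/7, 8/7}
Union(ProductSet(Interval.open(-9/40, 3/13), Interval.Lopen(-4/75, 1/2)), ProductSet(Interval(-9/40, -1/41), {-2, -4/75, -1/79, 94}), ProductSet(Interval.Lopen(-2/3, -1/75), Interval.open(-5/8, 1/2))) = Union(ProductSet(Interval.Lopen(-2/3, -1/75), Interval.open(-5/8, 1/2)), ProductSet(Interval(-9/40, -1/41), {-2, -4/75, -1/79, 94}), ProductSet(Interval.open(-9/40, 3/13), Interval.Lopen(-4/75, 1/2)))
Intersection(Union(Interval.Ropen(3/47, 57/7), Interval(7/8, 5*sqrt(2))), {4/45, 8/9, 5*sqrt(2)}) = {4/45, 8/9, 5*sqrt(2)}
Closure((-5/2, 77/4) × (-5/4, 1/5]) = ({-5/2, 77/4} × [-5/4, 1/5]) ∪ ([-5/2, 77/4] × {-5/4, 1/5}) ∪ ((-5/2, 77/4) × (-5/4, 1/5])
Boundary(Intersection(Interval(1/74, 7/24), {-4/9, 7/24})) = {7/24}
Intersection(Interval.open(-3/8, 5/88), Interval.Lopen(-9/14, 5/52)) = Interval.open(-3/8, 5/88)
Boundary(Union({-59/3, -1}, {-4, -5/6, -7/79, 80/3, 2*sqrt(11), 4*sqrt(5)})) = {-59/3, -4, -1, -5/6, -7/79, 80/3, 2*sqrt(11), 4*sqrt(5)}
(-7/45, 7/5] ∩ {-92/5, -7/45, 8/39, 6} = {8/39}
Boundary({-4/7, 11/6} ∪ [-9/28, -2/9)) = {-4/7, -9/28, -2/9, 11/6}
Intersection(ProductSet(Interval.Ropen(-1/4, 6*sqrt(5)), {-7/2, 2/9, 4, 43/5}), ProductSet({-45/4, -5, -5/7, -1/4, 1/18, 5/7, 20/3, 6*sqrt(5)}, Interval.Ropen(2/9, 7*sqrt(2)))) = ProductSet({-1/4, 1/18, 5/7, 20/3}, {2/9, 4, 43/5})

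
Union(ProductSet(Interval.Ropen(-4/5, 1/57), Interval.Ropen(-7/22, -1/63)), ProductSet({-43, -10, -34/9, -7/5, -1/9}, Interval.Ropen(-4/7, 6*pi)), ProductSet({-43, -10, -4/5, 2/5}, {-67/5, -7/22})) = Union(ProductSet({-43, -10, -4/5, 2/5}, {-67/5, -7/22}), ProductSet({-43, -10, -34/9, -7/5, -1/9}, Interval.Ropen(-4/7, 6*pi)), ProductSet(Interval.Ropen(-4/5, 1/57), Interval.Ropen(-7/22, -1/63)))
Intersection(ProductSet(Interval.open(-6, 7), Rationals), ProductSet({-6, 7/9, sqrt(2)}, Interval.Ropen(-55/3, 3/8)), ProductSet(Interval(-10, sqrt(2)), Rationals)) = ProductSet({7/9, sqrt(2)}, Intersection(Interval.Ropen(-55/3, 3/8), Rationals))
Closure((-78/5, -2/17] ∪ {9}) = [-78/5, -2/17] ∪ {9}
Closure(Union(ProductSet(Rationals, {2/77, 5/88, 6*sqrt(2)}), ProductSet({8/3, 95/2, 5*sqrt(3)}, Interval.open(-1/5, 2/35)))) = Union(ProductSet({8/3, 95/2, 5*sqrt(3)}, Interval(-1/5, 2/35)), ProductSet(Reals, {2/77, 5/88, 6*sqrt(2)}))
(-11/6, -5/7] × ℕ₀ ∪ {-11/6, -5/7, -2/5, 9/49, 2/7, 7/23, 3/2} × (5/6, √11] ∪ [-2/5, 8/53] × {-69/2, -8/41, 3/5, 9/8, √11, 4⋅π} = ((-11/6, -5/7] × ℕ₀) ∪ ({-11/6, -5/7, -2/5, 9/49, 2/7, 7/23, 3/2} × (5/6, √11]) ∪ ([-2/5, 8/53] × {-69/2, -8/41, 3/5, 9/8, √11, 4⋅π})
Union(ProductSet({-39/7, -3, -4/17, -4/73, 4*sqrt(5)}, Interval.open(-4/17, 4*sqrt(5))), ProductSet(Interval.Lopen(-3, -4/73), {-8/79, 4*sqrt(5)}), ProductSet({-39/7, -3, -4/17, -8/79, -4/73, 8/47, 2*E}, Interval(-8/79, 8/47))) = Union(ProductSet({-39/7, -3, -4/17, -4/73, 4*sqrt(5)}, Interval.open(-4/17, 4*sqrt(5))), ProductSet({-39/7, -3, -4/17, -8/79, -4/73, 8/47, 2*E}, Interval(-8/79, 8/47)), ProductSet(Interval.Lopen(-3, -4/73), {-8/79, 4*sqrt(5)}))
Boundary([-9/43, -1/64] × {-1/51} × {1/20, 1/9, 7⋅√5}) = [-9/43, -1/64] × {-1/51} × {1/20, 1/9, 7⋅√5}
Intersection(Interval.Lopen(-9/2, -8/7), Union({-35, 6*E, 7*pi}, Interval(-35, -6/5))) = Interval.Lopen(-9/2, -6/5)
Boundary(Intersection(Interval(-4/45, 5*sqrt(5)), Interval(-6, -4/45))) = {-4/45}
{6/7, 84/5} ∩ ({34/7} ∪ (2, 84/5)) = ∅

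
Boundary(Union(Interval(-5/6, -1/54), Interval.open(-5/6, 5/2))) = {-5/6, 5/2}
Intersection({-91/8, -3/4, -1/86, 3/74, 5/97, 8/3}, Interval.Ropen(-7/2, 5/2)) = {-3/4, -1/86, 3/74, 5/97}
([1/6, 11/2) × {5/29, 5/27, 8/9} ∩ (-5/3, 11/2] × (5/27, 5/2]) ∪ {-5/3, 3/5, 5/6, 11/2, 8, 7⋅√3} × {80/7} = ([1/6, 11/2) × {8/9}) ∪ ({-5/3, 3/5, 5/6, 11/2, 8, 7⋅√3} × {80/7})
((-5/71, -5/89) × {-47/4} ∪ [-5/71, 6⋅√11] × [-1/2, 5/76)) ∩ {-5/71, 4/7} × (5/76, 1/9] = ∅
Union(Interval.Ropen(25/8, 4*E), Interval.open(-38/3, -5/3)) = Union(Interval.open(-38/3, -5/3), Interval.Ropen(25/8, 4*E))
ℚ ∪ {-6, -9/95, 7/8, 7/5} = ℚ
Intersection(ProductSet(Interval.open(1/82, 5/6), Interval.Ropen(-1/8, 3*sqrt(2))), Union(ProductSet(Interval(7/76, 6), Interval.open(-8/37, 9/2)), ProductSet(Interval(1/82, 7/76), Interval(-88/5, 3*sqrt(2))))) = ProductSet(Interval.open(1/82, 5/6), Interval.Ropen(-1/8, 3*sqrt(2)))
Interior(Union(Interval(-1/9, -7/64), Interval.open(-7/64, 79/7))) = Interval.open(-1/9, 79/7)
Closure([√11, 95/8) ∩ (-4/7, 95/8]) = [√11, 95/8]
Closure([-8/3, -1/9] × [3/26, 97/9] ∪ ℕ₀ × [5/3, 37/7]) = (ℕ₀ × [5/3, 37/7]) ∪ ([-8/3, -1/9] × [3/26, 97/9])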